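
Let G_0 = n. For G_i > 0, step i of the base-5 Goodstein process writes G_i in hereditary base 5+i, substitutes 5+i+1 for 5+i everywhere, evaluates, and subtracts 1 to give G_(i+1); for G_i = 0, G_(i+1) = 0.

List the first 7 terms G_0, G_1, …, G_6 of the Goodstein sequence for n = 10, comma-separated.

[0] 10 ≡ 2·5 (base 5). Lift 6: 12. −1: 11.
[1] 11 ≡ 6 + 5 (base 6). Lift 7: 12. −1: 11.
[2] 11 ≡ 7 + 4 (base 7). Lift 8: 12. −1: 11.
[3] 11 ≡ 8 + 3 (base 8). Lift 9: 12. −1: 11.
[4] 11 ≡ 9 + 2 (base 9). Lift 10: 12. −1: 11.
[5] 11 ≡ 10 + 1 (base 10). Lift 11: 12. −1: 11.

10, 11, 11, 11, 11, 11, 11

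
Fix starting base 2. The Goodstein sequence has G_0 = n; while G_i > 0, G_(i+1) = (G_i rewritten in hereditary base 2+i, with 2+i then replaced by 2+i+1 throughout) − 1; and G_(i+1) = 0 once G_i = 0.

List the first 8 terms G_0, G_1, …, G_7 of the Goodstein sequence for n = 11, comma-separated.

base 2: 11 = 2^(2 + 1) + 2 + 1; at 3: 3^(3 + 1) + 3 + 1 = 85; next = 84
base 3: 84 = 3^(3 + 1) + 3; at 4: 4^(4 + 1) + 4 = 1028; next = 1027
base 4: 1027 = 4^(4 + 1) + 3; at 5: 5^(5 + 1) + 3 = 15628; next = 15627
base 5: 15627 = 5^(5 + 1) + 2; at 6: 6^(6 + 1) + 2 = 279938; next = 279937
base 6: 279937 = 6^(6 + 1) + 1; at 7: 7^(7 + 1) + 1 = 5764802; next = 5764801
base 7: 5764801 = 7^(7 + 1); at 8: 8^(8 + 1) = 134217728; next = 134217727
base 8: 134217727 = 7·8^8 + 7·8^7 + 7·8^6 + 7·8^5 + 7·8^4 + 7·8^3 + 7·8^2 + 7·8 + 7; at 9: 7·9^9 + 7·9^7 + 7·9^6 + 7·9^5 + 7·9^4 + 7·9^3 + 7·9^2 + 7·9 + 7 = 2749609303; next = 2749609302

11, 84, 1027, 15627, 279937, 5764801, 134217727, 2749609302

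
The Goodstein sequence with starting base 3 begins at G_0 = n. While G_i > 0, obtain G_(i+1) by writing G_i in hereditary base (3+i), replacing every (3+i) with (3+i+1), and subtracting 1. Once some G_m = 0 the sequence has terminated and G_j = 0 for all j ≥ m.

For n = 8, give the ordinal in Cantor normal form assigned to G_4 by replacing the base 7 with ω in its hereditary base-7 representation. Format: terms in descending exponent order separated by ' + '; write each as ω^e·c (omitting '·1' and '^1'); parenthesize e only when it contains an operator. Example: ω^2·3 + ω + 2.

G_0 = 8. HB_3(8) = 2·3 + 2. Bump = 10. G_1 = 9.
G_1 = 9. HB_4(9) = 2·4 + 1. Bump = 11. G_2 = 10.
G_2 = 10. HB_5(10) = 2·5. Bump = 12. G_3 = 11.
G_3 = 11. HB_6(11) = 6 + 5. Bump = 12. G_4 = 11.
G_4 = 11. HB_7(11) = 7 + 4. Bump = 12. G_5 = 11.

ω + 4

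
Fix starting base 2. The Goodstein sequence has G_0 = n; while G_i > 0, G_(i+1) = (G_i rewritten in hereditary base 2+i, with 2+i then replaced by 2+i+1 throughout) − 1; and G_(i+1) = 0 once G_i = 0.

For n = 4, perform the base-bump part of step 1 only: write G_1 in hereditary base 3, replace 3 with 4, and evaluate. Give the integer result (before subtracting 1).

G_0 = 4. HB_2(4) = 2^2. Bump = 27. G_1 = 26.
G_1 = 26. HB_3(26) = 2·3^2 + 2·3 + 2. Bump = 42. G_2 = 41.

42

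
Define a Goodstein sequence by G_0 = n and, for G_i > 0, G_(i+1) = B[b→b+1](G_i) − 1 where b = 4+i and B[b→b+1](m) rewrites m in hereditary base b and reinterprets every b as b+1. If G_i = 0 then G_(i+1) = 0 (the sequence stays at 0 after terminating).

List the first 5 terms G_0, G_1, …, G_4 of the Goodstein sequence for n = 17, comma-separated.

base 4: 17 = 4^2 + 1; at 5: 5^2 + 1 = 26; next = 25
base 5: 25 = 5^2; at 6: 6^2 = 36; next = 35
base 6: 35 = 5·6 + 5; at 7: 5·7 + 5 = 40; next = 39
base 7: 39 = 5·7 + 4; at 8: 5·8 + 4 = 44; next = 43

17, 25, 35, 39, 43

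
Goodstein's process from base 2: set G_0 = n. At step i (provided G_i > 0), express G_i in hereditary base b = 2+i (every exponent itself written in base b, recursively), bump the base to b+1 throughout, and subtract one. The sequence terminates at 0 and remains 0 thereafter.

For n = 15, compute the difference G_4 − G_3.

307841

(0) 15|_2 = 2^(2 + 1) + 2^2 + 2 + 1 ↦ 3^(3 + 1) + 3^3 + 3 + 1|_3 = 112 ⇒ 111
(1) 111|_3 = 3^(3 + 1) + 3^3 + 3 ↦ 4^(4 + 1) + 4^4 + 4|_4 = 1284 ⇒ 1283
(2) 1283|_4 = 4^(4 + 1) + 4^4 + 3 ↦ 5^(5 + 1) + 5^5 + 3|_5 = 18753 ⇒ 18752
(3) 18752|_5 = 5^(5 + 1) + 5^5 + 2 ↦ 6^(6 + 1) + 6^6 + 2|_6 = 326594 ⇒ 326593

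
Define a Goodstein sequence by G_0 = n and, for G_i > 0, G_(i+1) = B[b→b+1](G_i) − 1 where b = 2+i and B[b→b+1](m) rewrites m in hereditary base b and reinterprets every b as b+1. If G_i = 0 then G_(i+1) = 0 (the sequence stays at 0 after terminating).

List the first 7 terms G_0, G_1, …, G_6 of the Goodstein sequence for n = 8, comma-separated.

8, 80, 553, 6310, 93395, 1647195, 33554571

(0) 8|_2 = 2^(2 + 1) ↦ 3^(3 + 1)|_3 = 81 ⇒ 80
(1) 80|_3 = 2·3^3 + 2·3^2 + 2·3 + 2 ↦ 2·4^4 + 2·4^2 + 2·4 + 2|_4 = 554 ⇒ 553
(2) 553|_4 = 2·4^4 + 2·4^2 + 2·4 + 1 ↦ 2·5^5 + 2·5^2 + 2·5 + 1|_5 = 6311 ⇒ 6310
(3) 6310|_5 = 2·5^5 + 2·5^2 + 2·5 ↦ 2·6^6 + 2·6^2 + 2·6|_6 = 93396 ⇒ 93395
(4) 93395|_6 = 2·6^6 + 2·6^2 + 6 + 5 ↦ 2·7^7 + 2·7^2 + 7 + 5|_7 = 1647196 ⇒ 1647195
(5) 1647195|_7 = 2·7^7 + 2·7^2 + 7 + 4 ↦ 2·8^8 + 2·8^2 + 8 + 4|_8 = 33554572 ⇒ 33554571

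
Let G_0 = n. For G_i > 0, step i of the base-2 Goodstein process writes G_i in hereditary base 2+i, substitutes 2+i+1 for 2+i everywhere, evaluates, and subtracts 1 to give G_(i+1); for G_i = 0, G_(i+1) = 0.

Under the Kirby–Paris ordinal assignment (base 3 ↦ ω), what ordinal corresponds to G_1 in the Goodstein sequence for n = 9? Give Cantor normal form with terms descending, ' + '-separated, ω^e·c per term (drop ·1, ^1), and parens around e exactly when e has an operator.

ω^(ω + 1)

step 0: 9 = 2^(2 + 1) + 1; sub 3 for 2: 3^(3 + 1) + 1; = 82; G_1 = 82−1 = 81
step 1: 81 = 3^(3 + 1); sub 4 for 3: 4^(4 + 1); = 1024; G_2 = 1024−1 = 1023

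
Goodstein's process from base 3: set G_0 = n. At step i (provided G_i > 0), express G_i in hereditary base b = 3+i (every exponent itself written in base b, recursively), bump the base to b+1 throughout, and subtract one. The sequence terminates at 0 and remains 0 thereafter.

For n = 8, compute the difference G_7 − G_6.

0

8 —HB3→ 2·3 + 2 —bump→ 2·4 + 2 = 10 —(−1)→ 9
9 —HB4→ 2·4 + 1 —bump→ 2·5 + 1 = 11 —(−1)→ 10
10 —HB5→ 2·5 —bump→ 2·6 = 12 —(−1)→ 11
11 —HB6→ 6 + 5 —bump→ 7 + 5 = 12 —(−1)→ 11
11 —HB7→ 7 + 4 —bump→ 8 + 4 = 12 —(−1)→ 11
11 —HB8→ 8 + 3 —bump→ 9 + 3 = 12 —(−1)→ 11
11 —HB9→ 9 + 2 —bump→ 10 + 2 = 12 —(−1)→ 11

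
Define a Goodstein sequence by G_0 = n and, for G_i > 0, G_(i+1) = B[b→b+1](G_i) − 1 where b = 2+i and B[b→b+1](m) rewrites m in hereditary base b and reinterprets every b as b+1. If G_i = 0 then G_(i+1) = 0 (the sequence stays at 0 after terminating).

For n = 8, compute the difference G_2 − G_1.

[0] 8 ≡ 2^(2 + 1) (base 2). Lift 3: 81. −1: 80.
[1] 80 ≡ 2·3^3 + 2·3^2 + 2·3 + 2 (base 3). Lift 4: 554. −1: 553.

473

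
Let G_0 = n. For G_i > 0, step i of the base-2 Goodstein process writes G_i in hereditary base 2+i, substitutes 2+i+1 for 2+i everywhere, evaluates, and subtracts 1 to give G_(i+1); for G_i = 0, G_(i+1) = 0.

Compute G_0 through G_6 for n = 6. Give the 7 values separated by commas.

G_0 = 6. HB_2(6) = 2^2 + 2. Bump = 30. G_1 = 29.
G_1 = 29. HB_3(29) = 3^3 + 2. Bump = 258. G_2 = 257.
G_2 = 257. HB_4(257) = 4^4 + 1. Bump = 3126. G_3 = 3125.
G_3 = 3125. HB_5(3125) = 5^5. Bump = 46656. G_4 = 46655.
G_4 = 46655. HB_6(46655) = 5·6^5 + 5·6^4 + 5·6^3 + 5·6^2 + 5·6 + 5. Bump = 98040. G_5 = 98039.
G_5 = 98039. HB_7(98039) = 5·7^5 + 5·7^4 + 5·7^3 + 5·7^2 + 5·7 + 4. Bump = 187244. G_6 = 187243.

6, 29, 257, 3125, 46655, 98039, 187243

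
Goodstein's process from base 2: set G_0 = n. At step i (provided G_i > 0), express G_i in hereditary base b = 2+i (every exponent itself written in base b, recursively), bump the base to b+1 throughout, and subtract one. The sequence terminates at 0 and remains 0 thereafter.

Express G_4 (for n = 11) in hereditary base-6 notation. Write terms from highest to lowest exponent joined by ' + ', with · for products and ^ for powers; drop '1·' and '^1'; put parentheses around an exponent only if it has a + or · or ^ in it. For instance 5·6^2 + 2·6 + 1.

6^(6 + 1) + 1

step 0: 11 = 2^(2 + 1) + 2 + 1; sub 3 for 2: 3^(3 + 1) + 3 + 1; = 85; G_1 = 85−1 = 84
step 1: 84 = 3^(3 + 1) + 3; sub 4 for 3: 4^(4 + 1) + 4; = 1028; G_2 = 1028−1 = 1027
step 2: 1027 = 4^(4 + 1) + 3; sub 5 for 4: 5^(5 + 1) + 3; = 15628; G_3 = 15628−1 = 15627
step 3: 15627 = 5^(5 + 1) + 2; sub 6 for 5: 6^(6 + 1) + 2; = 279938; G_4 = 279938−1 = 279937
step 4: 279937 = 6^(6 + 1) + 1; sub 7 for 6: 7^(7 + 1) + 1; = 5764802; G_5 = 5764802−1 = 5764801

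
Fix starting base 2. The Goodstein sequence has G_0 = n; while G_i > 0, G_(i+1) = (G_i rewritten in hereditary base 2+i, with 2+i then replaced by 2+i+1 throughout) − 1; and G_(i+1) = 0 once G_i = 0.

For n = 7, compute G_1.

30

i=0: 7 = 2^2 + 2 + 1 (b=2); 2→3: 3^3 + 3 + 1 = 31; 31−1 = 30
i=1: 30 = 3^3 + 3 (b=3); 3→4: 4^4 + 4 = 260; 260−1 = 259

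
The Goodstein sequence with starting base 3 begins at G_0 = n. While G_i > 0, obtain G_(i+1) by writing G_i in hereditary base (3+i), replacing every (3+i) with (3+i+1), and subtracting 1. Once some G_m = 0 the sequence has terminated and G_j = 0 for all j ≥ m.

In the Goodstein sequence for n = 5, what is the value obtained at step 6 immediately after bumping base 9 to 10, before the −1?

(0) 5|_3 = 3 + 2 ↦ 4 + 2|_4 = 6 ⇒ 5
(1) 5|_4 = 4 + 1 ↦ 5 + 1|_5 = 6 ⇒ 5
(2) 5|_5 = 5 ↦ 6|_6 = 6 ⇒ 5
(3) 5|_6 = 5 ↦ 5|_7 = 5 ⇒ 4
(4) 4|_7 = 4 ↦ 4|_8 = 4 ⇒ 3
(5) 3|_8 = 3 ↦ 3|_9 = 3 ⇒ 2

2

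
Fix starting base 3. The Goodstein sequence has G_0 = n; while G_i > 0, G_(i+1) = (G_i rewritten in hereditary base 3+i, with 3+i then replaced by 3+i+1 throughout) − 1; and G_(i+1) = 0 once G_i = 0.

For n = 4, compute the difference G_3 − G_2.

[0] 4 ≡ 3 + 1 (base 3). Lift 4: 5. −1: 4.
[1] 4 ≡ 4 (base 4). Lift 5: 5. −1: 4.
[2] 4 ≡ 4 (base 5). Lift 6: 4. −1: 3.

-1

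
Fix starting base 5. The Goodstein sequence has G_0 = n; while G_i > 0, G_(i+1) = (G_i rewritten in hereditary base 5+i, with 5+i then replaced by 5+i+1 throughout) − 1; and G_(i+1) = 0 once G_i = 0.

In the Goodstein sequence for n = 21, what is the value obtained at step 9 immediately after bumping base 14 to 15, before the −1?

i=0: 21 = 4·5 + 1 (b=5); 5→6: 4·6 + 1 = 25; 25−1 = 24
i=1: 24 = 4·6 (b=6); 6→7: 4·7 = 28; 28−1 = 27
i=2: 27 = 3·7 + 6 (b=7); 7→8: 3·8 + 6 = 30; 30−1 = 29
i=3: 29 = 3·8 + 5 (b=8); 8→9: 3·9 + 5 = 32; 32−1 = 31
i=4: 31 = 3·9 + 4 (b=9); 9→10: 3·10 + 4 = 34; 34−1 = 33
i=5: 33 = 3·10 + 3 (b=10); 10→11: 3·11 + 3 = 36; 36−1 = 35
i=6: 35 = 3·11 + 2 (b=11); 11→12: 3·12 + 2 = 38; 38−1 = 37
i=7: 37 = 3·12 + 1 (b=12); 12→13: 3·13 + 1 = 40; 40−1 = 39
i=8: 39 = 3·13 (b=13); 13→14: 3·14 = 42; 42−1 = 41

43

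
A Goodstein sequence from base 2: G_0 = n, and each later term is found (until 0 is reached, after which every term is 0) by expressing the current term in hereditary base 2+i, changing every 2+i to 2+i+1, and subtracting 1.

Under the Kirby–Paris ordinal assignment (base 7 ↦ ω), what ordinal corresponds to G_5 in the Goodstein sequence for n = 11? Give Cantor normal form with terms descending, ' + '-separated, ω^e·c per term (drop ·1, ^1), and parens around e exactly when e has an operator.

ω^(ω + 1)

[0] 11 ≡ 2^(2 + 1) + 2 + 1 (base 2). Lift 3: 85. −1: 84.
[1] 84 ≡ 3^(3 + 1) + 3 (base 3). Lift 4: 1028. −1: 1027.
[2] 1027 ≡ 4^(4 + 1) + 3 (base 4). Lift 5: 15628. −1: 15627.
[3] 15627 ≡ 5^(5 + 1) + 2 (base 5). Lift 6: 279938. −1: 279937.
[4] 279937 ≡ 6^(6 + 1) + 1 (base 6). Lift 7: 5764802. −1: 5764801.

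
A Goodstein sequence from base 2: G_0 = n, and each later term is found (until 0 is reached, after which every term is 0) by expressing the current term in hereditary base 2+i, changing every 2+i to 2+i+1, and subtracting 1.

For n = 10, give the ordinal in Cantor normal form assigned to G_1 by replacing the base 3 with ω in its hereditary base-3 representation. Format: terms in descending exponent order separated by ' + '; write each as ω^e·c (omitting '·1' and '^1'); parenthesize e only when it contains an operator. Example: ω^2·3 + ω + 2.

ω^(ω + 1) + 2

10 —HB2→ 2^(2 + 1) + 2 —bump→ 3^(3 + 1) + 3 = 84 —(−1)→ 83
83 —HB3→ 3^(3 + 1) + 2 —bump→ 4^(4 + 1) + 2 = 1026 —(−1)→ 1025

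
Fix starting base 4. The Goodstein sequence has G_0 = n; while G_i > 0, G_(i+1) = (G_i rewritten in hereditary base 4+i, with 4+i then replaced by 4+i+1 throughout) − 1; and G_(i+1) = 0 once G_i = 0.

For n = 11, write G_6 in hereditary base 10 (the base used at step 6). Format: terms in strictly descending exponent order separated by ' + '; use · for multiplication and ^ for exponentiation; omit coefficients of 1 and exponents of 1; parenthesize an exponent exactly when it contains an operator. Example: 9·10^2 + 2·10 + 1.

10 + 5

(0) 11|_4 = 2·4 + 3 ↦ 2·5 + 3|_5 = 13 ⇒ 12
(1) 12|_5 = 2·5 + 2 ↦ 2·6 + 2|_6 = 14 ⇒ 13
(2) 13|_6 = 2·6 + 1 ↦ 2·7 + 1|_7 = 15 ⇒ 14
(3) 14|_7 = 2·7 ↦ 2·8|_8 = 16 ⇒ 15
(4) 15|_8 = 8 + 7 ↦ 9 + 7|_9 = 16 ⇒ 15
(5) 15|_9 = 9 + 6 ↦ 10 + 6|_10 = 16 ⇒ 15
(6) 15|_10 = 10 + 5 ↦ 11 + 5|_11 = 16 ⇒ 15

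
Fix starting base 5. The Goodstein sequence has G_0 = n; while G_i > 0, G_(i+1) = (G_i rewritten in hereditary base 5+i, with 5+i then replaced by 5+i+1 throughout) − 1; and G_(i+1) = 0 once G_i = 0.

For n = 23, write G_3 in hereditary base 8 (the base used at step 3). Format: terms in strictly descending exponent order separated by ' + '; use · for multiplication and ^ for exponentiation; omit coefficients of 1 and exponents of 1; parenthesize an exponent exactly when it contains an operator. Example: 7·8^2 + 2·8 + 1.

4·8

G_0 = 23. HB_5(23) = 4·5 + 3. Bump = 27. G_1 = 26.
G_1 = 26. HB_6(26) = 4·6 + 2. Bump = 30. G_2 = 29.
G_2 = 29. HB_7(29) = 4·7 + 1. Bump = 33. G_3 = 32.
G_3 = 32. HB_8(32) = 4·8. Bump = 36. G_4 = 35.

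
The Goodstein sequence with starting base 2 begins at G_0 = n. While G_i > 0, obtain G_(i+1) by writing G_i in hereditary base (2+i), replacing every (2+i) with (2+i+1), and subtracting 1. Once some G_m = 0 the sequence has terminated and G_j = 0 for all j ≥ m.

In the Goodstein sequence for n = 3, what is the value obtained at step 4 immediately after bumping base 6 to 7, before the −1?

3 —HB2→ 2 + 1 —bump→ 3 + 1 = 4 —(−1)→ 3
3 —HB3→ 3 —bump→ 4 = 4 —(−1)→ 3
3 —HB4→ 3 —bump→ 3 = 3 —(−1)→ 2
2 —HB5→ 2 —bump→ 2 = 2 —(−1)→ 1

1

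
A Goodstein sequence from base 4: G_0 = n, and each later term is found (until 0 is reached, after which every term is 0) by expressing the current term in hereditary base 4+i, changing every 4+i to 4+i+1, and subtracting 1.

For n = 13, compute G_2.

17

step 0: 13 = 3·4 + 1; sub 5 for 4: 3·5 + 1; = 16; G_1 = 16−1 = 15
step 1: 15 = 3·5; sub 6 for 5: 3·6; = 18; G_2 = 18−1 = 17
step 2: 17 = 2·6 + 5; sub 7 for 6: 2·7 + 5; = 19; G_3 = 19−1 = 18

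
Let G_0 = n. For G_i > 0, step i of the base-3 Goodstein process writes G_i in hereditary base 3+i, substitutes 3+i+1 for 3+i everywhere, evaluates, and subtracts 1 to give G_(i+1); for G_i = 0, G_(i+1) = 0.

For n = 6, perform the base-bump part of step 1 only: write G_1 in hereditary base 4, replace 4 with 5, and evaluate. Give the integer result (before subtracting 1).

(0) 6|_3 = 2·3 ↦ 2·4|_4 = 8 ⇒ 7
(1) 7|_4 = 4 + 3 ↦ 5 + 3|_5 = 8 ⇒ 7

8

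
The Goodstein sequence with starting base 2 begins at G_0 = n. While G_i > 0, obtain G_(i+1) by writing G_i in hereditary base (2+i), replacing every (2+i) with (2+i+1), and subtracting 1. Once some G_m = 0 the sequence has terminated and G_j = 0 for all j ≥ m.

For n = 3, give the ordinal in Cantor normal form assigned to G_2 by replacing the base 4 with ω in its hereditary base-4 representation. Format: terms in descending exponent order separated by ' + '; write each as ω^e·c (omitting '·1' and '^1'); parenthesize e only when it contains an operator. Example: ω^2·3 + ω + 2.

3

G_0 = 3. HB_2(3) = 2 + 1. Bump = 4. G_1 = 3.
G_1 = 3. HB_3(3) = 3. Bump = 4. G_2 = 3.
G_2 = 3. HB_4(3) = 3. Bump = 3. G_3 = 2.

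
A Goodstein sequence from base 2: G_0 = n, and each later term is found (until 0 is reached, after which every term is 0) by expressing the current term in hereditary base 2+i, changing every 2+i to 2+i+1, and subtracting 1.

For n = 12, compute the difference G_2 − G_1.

958

step 0: 12 = 2^(2 + 1) + 2^2; sub 3 for 2: 3^(3 + 1) + 3^3; = 108; G_1 = 108−1 = 107
step 1: 107 = 3^(3 + 1) + 2·3^2 + 2·3 + 2; sub 4 for 3: 4^(4 + 1) + 2·4^2 + 2·4 + 2; = 1066; G_2 = 1066−1 = 1065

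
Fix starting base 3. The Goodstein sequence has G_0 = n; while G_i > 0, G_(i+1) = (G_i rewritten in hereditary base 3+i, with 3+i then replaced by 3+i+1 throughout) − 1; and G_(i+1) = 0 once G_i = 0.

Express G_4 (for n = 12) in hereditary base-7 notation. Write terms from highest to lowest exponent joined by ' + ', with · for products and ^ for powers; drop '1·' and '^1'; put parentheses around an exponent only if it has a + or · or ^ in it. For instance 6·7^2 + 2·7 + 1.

7^2

(0) 12|_3 = 3^2 + 3 ↦ 4^2 + 4|_4 = 20 ⇒ 19
(1) 19|_4 = 4^2 + 3 ↦ 5^2 + 3|_5 = 28 ⇒ 27
(2) 27|_5 = 5^2 + 2 ↦ 6^2 + 2|_6 = 38 ⇒ 37
(3) 37|_6 = 6^2 + 1 ↦ 7^2 + 1|_7 = 50 ⇒ 49
(4) 49|_7 = 7^2 ↦ 8^2|_8 = 64 ⇒ 63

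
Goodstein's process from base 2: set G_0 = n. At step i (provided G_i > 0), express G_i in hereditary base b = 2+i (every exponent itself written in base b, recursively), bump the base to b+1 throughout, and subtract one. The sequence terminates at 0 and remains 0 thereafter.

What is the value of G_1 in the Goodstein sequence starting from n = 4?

26

G_0 = 4. HB_2(4) = 2^2. Bump = 27. G_1 = 26.
G_1 = 26. HB_3(26) = 2·3^2 + 2·3 + 2. Bump = 42. G_2 = 41.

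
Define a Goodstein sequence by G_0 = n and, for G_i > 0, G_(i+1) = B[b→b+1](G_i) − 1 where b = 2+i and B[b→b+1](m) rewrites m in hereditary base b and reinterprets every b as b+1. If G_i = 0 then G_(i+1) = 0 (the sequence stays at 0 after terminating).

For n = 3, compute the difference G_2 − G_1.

G_0=3  [base 2] 2 + 1  →[2↦3]→  3 + 1 = 4  −1 ⇒ G_1=3
G_1=3  [base 3] 3  →[3↦4]→  4 = 4  −1 ⇒ G_2=3

0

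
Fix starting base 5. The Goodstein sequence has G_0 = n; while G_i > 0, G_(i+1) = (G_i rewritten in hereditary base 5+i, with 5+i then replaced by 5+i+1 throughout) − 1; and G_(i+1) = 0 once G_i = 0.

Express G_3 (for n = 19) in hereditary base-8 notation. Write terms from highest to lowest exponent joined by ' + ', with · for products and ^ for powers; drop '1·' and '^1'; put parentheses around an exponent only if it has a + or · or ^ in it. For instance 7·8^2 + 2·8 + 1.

G_0 = 19. HB_5(19) = 3·5 + 4. Bump = 22. G_1 = 21.
G_1 = 21. HB_6(21) = 3·6 + 3. Bump = 24. G_2 = 23.
G_2 = 23. HB_7(23) = 3·7 + 2. Bump = 26. G_3 = 25.
G_3 = 25. HB_8(25) = 3·8 + 1. Bump = 28. G_4 = 27.

3·8 + 1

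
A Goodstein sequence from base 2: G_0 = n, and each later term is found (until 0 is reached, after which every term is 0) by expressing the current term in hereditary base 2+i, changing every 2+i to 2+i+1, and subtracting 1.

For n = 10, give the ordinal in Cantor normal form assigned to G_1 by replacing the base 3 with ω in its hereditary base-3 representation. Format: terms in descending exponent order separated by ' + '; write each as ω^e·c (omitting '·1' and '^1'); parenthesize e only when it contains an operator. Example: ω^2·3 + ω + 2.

ω^(ω + 1) + 2

G_0 = 10. HB_2(10) = 2^(2 + 1) + 2. Bump = 84. G_1 = 83.
G_1 = 83. HB_3(83) = 3^(3 + 1) + 2. Bump = 1026. G_2 = 1025.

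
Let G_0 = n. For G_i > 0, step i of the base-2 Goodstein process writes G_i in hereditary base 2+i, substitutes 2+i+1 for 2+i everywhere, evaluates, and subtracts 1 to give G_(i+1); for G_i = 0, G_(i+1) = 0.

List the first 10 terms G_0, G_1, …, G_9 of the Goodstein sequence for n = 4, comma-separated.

4, 26, 41, 60, 83, 109, 139, 173, 211, 253

i=0: 4 = 2^2 (b=2); 2→3: 3^3 = 27; 27−1 = 26
i=1: 26 = 2·3^2 + 2·3 + 2 (b=3); 3→4: 2·4^2 + 2·4 + 2 = 42; 42−1 = 41
i=2: 41 = 2·4^2 + 2·4 + 1 (b=4); 4→5: 2·5^2 + 2·5 + 1 = 61; 61−1 = 60
i=3: 60 = 2·5^2 + 2·5 (b=5); 5→6: 2·6^2 + 2·6 = 84; 84−1 = 83
i=4: 83 = 2·6^2 + 6 + 5 (b=6); 6→7: 2·7^2 + 7 + 5 = 110; 110−1 = 109
i=5: 109 = 2·7^2 + 7 + 4 (b=7); 7→8: 2·8^2 + 8 + 4 = 140; 140−1 = 139
i=6: 139 = 2·8^2 + 8 + 3 (b=8); 8→9: 2·9^2 + 9 + 3 = 174; 174−1 = 173
i=7: 173 = 2·9^2 + 9 + 2 (b=9); 9→10: 2·10^2 + 10 + 2 = 212; 212−1 = 211
i=8: 211 = 2·10^2 + 10 + 1 (b=10); 10→11: 2·11^2 + 11 + 1 = 254; 254−1 = 253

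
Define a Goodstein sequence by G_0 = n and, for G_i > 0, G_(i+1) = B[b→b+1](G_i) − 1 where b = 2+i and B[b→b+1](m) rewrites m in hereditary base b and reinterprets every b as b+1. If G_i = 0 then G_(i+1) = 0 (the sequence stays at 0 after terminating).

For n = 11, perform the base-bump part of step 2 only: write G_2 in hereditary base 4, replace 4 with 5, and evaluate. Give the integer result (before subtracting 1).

15628

[0] 11 ≡ 2^(2 + 1) + 2 + 1 (base 2). Lift 3: 85. −1: 84.
[1] 84 ≡ 3^(3 + 1) + 3 (base 3). Lift 4: 1028. −1: 1027.
[2] 1027 ≡ 4^(4 + 1) + 3 (base 4). Lift 5: 15628. −1: 15627.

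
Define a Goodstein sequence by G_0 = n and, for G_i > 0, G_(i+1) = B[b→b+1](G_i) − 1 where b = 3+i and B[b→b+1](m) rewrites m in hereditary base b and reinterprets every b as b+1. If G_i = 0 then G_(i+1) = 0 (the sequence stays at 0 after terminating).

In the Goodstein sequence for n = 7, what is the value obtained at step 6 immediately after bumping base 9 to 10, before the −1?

(0) 7|_3 = 2·3 + 1 ↦ 2·4 + 1|_4 = 9 ⇒ 8
(1) 8|_4 = 2·4 ↦ 2·5|_5 = 10 ⇒ 9
(2) 9|_5 = 5 + 4 ↦ 6 + 4|_6 = 10 ⇒ 9
(3) 9|_6 = 6 + 3 ↦ 7 + 3|_7 = 10 ⇒ 9
(4) 9|_7 = 7 + 2 ↦ 8 + 2|_8 = 10 ⇒ 9
(5) 9|_8 = 8 + 1 ↦ 9 + 1|_9 = 10 ⇒ 9

10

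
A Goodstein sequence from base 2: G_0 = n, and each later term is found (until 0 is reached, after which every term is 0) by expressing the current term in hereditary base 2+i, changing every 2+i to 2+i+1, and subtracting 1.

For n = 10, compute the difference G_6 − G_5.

79857569

[0] 10 ≡ 2^(2 + 1) + 2 (base 2). Lift 3: 84. −1: 83.
[1] 83 ≡ 3^(3 + 1) + 2 (base 3). Lift 4: 1026. −1: 1025.
[2] 1025 ≡ 4^(4 + 1) + 1 (base 4). Lift 5: 15626. −1: 15625.
[3] 15625 ≡ 5^(5 + 1) (base 5). Lift 6: 279936. −1: 279935.
[4] 279935 ≡ 5·6^6 + 5·6^5 + 5·6^4 + 5·6^3 + 5·6^2 + 5·6 + 5 (base 6). Lift 7: 4215755. −1: 4215754.
[5] 4215754 ≡ 5·7^7 + 5·7^5 + 5·7^4 + 5·7^3 + 5·7^2 + 5·7 + 4 (base 7). Lift 8: 84073324. −1: 84073323.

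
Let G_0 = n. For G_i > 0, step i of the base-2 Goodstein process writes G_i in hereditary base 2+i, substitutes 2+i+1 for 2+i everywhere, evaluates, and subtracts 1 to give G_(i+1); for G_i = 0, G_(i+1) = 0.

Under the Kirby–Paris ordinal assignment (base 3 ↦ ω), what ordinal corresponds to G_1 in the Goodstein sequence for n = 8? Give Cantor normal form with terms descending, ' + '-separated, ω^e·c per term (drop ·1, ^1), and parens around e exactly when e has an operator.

(0) 8|_2 = 2^(2 + 1) ↦ 3^(3 + 1)|_3 = 81 ⇒ 80
(1) 80|_3 = 2·3^3 + 2·3^2 + 2·3 + 2 ↦ 2·4^4 + 2·4^2 + 2·4 + 2|_4 = 554 ⇒ 553

ω^ω·2 + ω^2·2 + ω·2 + 2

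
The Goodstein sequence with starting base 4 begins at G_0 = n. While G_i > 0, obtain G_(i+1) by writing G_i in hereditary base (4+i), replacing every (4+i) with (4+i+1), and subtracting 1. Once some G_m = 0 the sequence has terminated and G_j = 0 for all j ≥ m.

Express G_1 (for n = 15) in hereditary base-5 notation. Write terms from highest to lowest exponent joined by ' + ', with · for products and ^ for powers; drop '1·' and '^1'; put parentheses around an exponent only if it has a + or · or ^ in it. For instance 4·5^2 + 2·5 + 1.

(0) 15|_4 = 3·4 + 3 ↦ 3·5 + 3|_5 = 18 ⇒ 17
(1) 17|_5 = 3·5 + 2 ↦ 3·6 + 2|_6 = 20 ⇒ 19

3·5 + 2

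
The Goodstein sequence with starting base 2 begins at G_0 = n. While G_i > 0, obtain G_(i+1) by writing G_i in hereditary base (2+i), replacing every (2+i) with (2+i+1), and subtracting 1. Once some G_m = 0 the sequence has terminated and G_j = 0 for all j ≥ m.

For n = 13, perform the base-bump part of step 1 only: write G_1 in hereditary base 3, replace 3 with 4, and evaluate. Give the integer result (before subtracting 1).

13 —HB2→ 2^(2 + 1) + 2^2 + 1 —bump→ 3^(3 + 1) + 3^3 + 1 = 109 —(−1)→ 108
108 —HB3→ 3^(3 + 1) + 3^3 —bump→ 4^(4 + 1) + 4^4 = 1280 —(−1)→ 1279

1280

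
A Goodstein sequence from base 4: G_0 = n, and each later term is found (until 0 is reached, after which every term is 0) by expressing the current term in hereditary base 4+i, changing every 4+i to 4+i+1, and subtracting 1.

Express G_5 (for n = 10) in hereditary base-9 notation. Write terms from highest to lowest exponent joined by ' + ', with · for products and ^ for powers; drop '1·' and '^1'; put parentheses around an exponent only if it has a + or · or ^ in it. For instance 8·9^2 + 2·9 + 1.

9 + 4

G_0=10  [base 4] 2·4 + 2  →[4↦5]→  2·5 + 2 = 12  −1 ⇒ G_1=11
G_1=11  [base 5] 2·5 + 1  →[5↦6]→  2·6 + 1 = 13  −1 ⇒ G_2=12
G_2=12  [base 6] 2·6  →[6↦7]→  2·7 = 14  −1 ⇒ G_3=13
G_3=13  [base 7] 7 + 6  →[7↦8]→  8 + 6 = 14  −1 ⇒ G_4=13
G_4=13  [base 8] 8 + 5  →[8↦9]→  9 + 5 = 14  −1 ⇒ G_5=13
G_5=13  [base 9] 9 + 4  →[9↦10]→  10 + 4 = 14  −1 ⇒ G_6=13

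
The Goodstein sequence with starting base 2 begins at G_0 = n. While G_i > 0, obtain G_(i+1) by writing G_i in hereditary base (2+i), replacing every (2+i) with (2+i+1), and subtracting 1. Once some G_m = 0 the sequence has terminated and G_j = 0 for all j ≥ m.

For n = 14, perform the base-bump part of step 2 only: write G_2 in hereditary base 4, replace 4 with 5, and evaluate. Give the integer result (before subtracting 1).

base 2: 14 = 2^(2 + 1) + 2^2 + 2; at 3: 3^(3 + 1) + 3^3 + 3 = 111; next = 110
base 3: 110 = 3^(3 + 1) + 3^3 + 2; at 4: 4^(4 + 1) + 4^4 + 2 = 1282; next = 1281
base 4: 1281 = 4^(4 + 1) + 4^4 + 1; at 5: 5^(5 + 1) + 5^5 + 1 = 18751; next = 18750

18751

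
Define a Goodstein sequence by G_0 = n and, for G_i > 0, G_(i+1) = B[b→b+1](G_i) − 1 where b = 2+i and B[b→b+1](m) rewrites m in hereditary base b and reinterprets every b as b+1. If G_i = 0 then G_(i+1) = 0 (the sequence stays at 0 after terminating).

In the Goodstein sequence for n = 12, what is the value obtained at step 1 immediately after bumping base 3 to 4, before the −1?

1066

[0] 12 ≡ 2^(2 + 1) + 2^2 (base 2). Lift 3: 108. −1: 107.
[1] 107 ≡ 3^(3 + 1) + 2·3^2 + 2·3 + 2 (base 3). Lift 4: 1066. −1: 1065.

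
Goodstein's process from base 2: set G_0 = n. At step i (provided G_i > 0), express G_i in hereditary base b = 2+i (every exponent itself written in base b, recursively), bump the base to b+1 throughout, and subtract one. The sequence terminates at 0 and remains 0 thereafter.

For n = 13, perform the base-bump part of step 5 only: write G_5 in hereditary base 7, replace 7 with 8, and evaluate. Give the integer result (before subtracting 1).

base 2: 13 = 2^(2 + 1) + 2^2 + 1; at 3: 3^(3 + 1) + 3^3 + 1 = 109; next = 108
base 3: 108 = 3^(3 + 1) + 3^3; at 4: 4^(4 + 1) + 4^4 = 1280; next = 1279
base 4: 1279 = 4^(4 + 1) + 3·4^3 + 3·4^2 + 3·4 + 3; at 5: 5^(5 + 1) + 3·5^3 + 3·5^2 + 3·5 + 3 = 16093; next = 16092
base 5: 16092 = 5^(5 + 1) + 3·5^3 + 3·5^2 + 3·5 + 2; at 6: 6^(6 + 1) + 3·6^3 + 3·6^2 + 3·6 + 2 = 280712; next = 280711
base 6: 280711 = 6^(6 + 1) + 3·6^3 + 3·6^2 + 3·6 + 1; at 7: 7^(7 + 1) + 3·7^3 + 3·7^2 + 3·7 + 1 = 5765999; next = 5765998
base 7: 5765998 = 7^(7 + 1) + 3·7^3 + 3·7^2 + 3·7; at 8: 8^(8 + 1) + 3·8^3 + 3·8^2 + 3·8 = 134219480; next = 134219479

134219480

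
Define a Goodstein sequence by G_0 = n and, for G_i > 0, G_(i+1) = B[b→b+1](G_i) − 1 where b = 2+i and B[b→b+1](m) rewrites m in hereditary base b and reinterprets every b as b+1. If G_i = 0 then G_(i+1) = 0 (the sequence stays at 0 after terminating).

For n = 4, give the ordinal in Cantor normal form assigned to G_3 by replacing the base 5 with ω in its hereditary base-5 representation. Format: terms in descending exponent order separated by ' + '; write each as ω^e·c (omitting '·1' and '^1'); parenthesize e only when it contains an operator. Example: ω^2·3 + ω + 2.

(0) 4|_2 = 2^2 ↦ 3^3|_3 = 27 ⇒ 26
(1) 26|_3 = 2·3^2 + 2·3 + 2 ↦ 2·4^2 + 2·4 + 2|_4 = 42 ⇒ 41
(2) 41|_4 = 2·4^2 + 2·4 + 1 ↦ 2·5^2 + 2·5 + 1|_5 = 61 ⇒ 60
(3) 60|_5 = 2·5^2 + 2·5 ↦ 2·6^2 + 2·6|_6 = 84 ⇒ 83

ω^2·2 + ω·2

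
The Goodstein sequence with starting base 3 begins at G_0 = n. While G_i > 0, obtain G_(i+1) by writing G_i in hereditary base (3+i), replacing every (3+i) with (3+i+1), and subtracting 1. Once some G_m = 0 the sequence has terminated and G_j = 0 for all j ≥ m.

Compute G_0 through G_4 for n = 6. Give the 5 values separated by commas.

i=0: 6 = 2·3 (b=3); 3→4: 2·4 = 8; 8−1 = 7
i=1: 7 = 4 + 3 (b=4); 4→5: 5 + 3 = 8; 8−1 = 7
i=2: 7 = 5 + 2 (b=5); 5→6: 6 + 2 = 8; 8−1 = 7
i=3: 7 = 6 + 1 (b=6); 6→7: 7 + 1 = 8; 8−1 = 7

6, 7, 7, 7, 7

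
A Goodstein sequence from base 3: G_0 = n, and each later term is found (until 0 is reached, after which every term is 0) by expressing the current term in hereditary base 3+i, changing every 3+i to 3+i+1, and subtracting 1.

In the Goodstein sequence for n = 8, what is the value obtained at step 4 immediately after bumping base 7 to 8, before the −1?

G_0=8  [base 3] 2·3 + 2  →[3↦4]→  2·4 + 2 = 10  −1 ⇒ G_1=9
G_1=9  [base 4] 2·4 + 1  →[4↦5]→  2·5 + 1 = 11  −1 ⇒ G_2=10
G_2=10  [base 5] 2·5  →[5↦6]→  2·6 = 12  −1 ⇒ G_3=11
G_3=11  [base 6] 6 + 5  →[6↦7]→  7 + 5 = 12  −1 ⇒ G_4=11

12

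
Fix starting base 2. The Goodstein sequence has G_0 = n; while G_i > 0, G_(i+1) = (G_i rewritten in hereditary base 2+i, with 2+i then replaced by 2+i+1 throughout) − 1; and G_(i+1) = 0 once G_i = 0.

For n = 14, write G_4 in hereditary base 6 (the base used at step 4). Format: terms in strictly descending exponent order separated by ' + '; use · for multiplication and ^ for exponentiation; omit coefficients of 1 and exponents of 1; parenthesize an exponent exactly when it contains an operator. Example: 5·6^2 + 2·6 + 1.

6^(6 + 1) + 5·6^5 + 5·6^4 + 5·6^3 + 5·6^2 + 5·6 + 5

G_0 = 14. HB_2(14) = 2^(2 + 1) + 2^2 + 2. Bump = 111. G_1 = 110.
G_1 = 110. HB_3(110) = 3^(3 + 1) + 3^3 + 2. Bump = 1282. G_2 = 1281.
G_2 = 1281. HB_4(1281) = 4^(4 + 1) + 4^4 + 1. Bump = 18751. G_3 = 18750.
G_3 = 18750. HB_5(18750) = 5^(5 + 1) + 5^5. Bump = 326592. G_4 = 326591.
G_4 = 326591. HB_6(326591) = 6^(6 + 1) + 5·6^5 + 5·6^4 + 5·6^3 + 5·6^2 + 5·6 + 5. Bump = 5862841. G_5 = 5862840.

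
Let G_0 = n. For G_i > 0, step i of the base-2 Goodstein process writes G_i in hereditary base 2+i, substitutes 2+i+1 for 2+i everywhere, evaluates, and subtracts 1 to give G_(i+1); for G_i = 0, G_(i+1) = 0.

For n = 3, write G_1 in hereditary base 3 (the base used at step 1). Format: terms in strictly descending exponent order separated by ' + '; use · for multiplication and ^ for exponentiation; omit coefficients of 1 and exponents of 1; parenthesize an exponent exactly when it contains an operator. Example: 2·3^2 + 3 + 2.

3

[0] 3 ≡ 2 + 1 (base 2). Lift 3: 4. −1: 3.
[1] 3 ≡ 3 (base 3). Lift 4: 4. −1: 3.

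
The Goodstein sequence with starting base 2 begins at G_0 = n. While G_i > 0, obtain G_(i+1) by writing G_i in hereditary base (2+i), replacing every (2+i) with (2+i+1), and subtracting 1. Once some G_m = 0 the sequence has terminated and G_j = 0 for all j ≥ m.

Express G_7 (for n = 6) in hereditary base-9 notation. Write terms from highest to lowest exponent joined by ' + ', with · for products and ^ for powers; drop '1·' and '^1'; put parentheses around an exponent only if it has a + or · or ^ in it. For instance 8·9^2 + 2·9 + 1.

G_0 = 6. HB_2(6) = 2^2 + 2. Bump = 30. G_1 = 29.
G_1 = 29. HB_3(29) = 3^3 + 2. Bump = 258. G_2 = 257.
G_2 = 257. HB_4(257) = 4^4 + 1. Bump = 3126. G_3 = 3125.
G_3 = 3125. HB_5(3125) = 5^5. Bump = 46656. G_4 = 46655.
G_4 = 46655. HB_6(46655) = 5·6^5 + 5·6^4 + 5·6^3 + 5·6^2 + 5·6 + 5. Bump = 98040. G_5 = 98039.
G_5 = 98039. HB_7(98039) = 5·7^5 + 5·7^4 + 5·7^3 + 5·7^2 + 5·7 + 4. Bump = 187244. G_6 = 187243.
G_6 = 187243. HB_8(187243) = 5·8^5 + 5·8^4 + 5·8^3 + 5·8^2 + 5·8 + 3. Bump = 332148. G_7 = 332147.

5·9^5 + 5·9^4 + 5·9^3 + 5·9^2 + 5·9 + 2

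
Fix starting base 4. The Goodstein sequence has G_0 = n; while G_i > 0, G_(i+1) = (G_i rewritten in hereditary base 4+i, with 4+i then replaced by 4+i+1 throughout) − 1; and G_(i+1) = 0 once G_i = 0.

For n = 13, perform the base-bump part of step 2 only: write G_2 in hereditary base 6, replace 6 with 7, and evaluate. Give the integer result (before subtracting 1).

19

G_0 = 13. HB_4(13) = 3·4 + 1. Bump = 16. G_1 = 15.
G_1 = 15. HB_5(15) = 3·5. Bump = 18. G_2 = 17.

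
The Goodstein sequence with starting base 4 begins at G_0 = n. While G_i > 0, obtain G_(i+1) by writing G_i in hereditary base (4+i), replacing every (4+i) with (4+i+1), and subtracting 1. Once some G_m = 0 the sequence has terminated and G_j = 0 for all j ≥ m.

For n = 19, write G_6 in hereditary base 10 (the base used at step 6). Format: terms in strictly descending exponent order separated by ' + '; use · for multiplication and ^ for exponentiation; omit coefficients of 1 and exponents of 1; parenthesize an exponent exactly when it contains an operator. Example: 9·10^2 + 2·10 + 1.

7·10 + 5

i=0: 19 = 4^2 + 3 (b=4); 4→5: 5^2 + 3 = 28; 28−1 = 27
i=1: 27 = 5^2 + 2 (b=5); 5→6: 6^2 + 2 = 38; 38−1 = 37
i=2: 37 = 6^2 + 1 (b=6); 6→7: 7^2 + 1 = 50; 50−1 = 49
i=3: 49 = 7^2 (b=7); 7→8: 8^2 = 64; 64−1 = 63
i=4: 63 = 7·8 + 7 (b=8); 8→9: 7·9 + 7 = 70; 70−1 = 69
i=5: 69 = 7·9 + 6 (b=9); 9→10: 7·10 + 6 = 76; 76−1 = 75
i=6: 75 = 7·10 + 5 (b=10); 10→11: 7·11 + 5 = 82; 82−1 = 81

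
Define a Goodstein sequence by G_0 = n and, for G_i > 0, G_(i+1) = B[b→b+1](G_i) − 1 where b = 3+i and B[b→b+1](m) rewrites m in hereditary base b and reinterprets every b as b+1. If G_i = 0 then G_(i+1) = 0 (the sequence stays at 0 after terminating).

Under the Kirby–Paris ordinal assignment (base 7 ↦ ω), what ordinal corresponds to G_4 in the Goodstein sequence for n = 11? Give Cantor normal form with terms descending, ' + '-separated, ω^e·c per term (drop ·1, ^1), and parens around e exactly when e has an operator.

step 0: 11 = 3^2 + 2; sub 4 for 3: 4^2 + 2; = 18; G_1 = 18−1 = 17
step 1: 17 = 4^2 + 1; sub 5 for 4: 5^2 + 1; = 26; G_2 = 26−1 = 25
step 2: 25 = 5^2; sub 6 for 5: 6^2; = 36; G_3 = 36−1 = 35
step 3: 35 = 5·6 + 5; sub 7 for 6: 5·7 + 5; = 40; G_4 = 40−1 = 39

ω·5 + 4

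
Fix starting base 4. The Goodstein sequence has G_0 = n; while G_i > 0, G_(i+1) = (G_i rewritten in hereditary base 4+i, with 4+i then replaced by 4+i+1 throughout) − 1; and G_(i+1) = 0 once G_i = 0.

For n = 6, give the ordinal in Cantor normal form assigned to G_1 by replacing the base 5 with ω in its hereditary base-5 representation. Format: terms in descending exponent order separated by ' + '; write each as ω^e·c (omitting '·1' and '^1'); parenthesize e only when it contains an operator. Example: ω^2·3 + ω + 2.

step 0: 6 = 4 + 2; sub 5 for 4: 5 + 2; = 7; G_1 = 7−1 = 6
step 1: 6 = 5 + 1; sub 6 for 5: 6 + 1; = 7; G_2 = 7−1 = 6

ω + 1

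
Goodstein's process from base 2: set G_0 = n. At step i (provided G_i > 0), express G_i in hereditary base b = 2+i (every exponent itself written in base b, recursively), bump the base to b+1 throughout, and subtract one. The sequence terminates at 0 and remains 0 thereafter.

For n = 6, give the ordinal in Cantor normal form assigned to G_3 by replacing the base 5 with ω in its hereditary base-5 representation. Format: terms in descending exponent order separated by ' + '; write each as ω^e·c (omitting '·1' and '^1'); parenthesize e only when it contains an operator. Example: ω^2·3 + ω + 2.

(0) 6|_2 = 2^2 + 2 ↦ 3^3 + 3|_3 = 30 ⇒ 29
(1) 29|_3 = 3^3 + 2 ↦ 4^4 + 2|_4 = 258 ⇒ 257
(2) 257|_4 = 4^4 + 1 ↦ 5^5 + 1|_5 = 3126 ⇒ 3125
(3) 3125|_5 = 5^5 ↦ 6^6|_6 = 46656 ⇒ 46655

ω^ω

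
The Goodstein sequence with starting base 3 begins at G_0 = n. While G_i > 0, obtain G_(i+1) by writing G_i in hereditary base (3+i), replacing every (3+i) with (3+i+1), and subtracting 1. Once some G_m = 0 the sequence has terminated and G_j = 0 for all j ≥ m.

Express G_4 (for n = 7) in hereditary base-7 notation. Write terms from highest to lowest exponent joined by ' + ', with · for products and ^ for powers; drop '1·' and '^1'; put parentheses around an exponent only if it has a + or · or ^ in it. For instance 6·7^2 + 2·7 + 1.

7 + 2

7 —HB3→ 2·3 + 1 —bump→ 2·4 + 1 = 9 —(−1)→ 8
8 —HB4→ 2·4 —bump→ 2·5 = 10 —(−1)→ 9
9 —HB5→ 5 + 4 —bump→ 6 + 4 = 10 —(−1)→ 9
9 —HB6→ 6 + 3 —bump→ 7 + 3 = 10 —(−1)→ 9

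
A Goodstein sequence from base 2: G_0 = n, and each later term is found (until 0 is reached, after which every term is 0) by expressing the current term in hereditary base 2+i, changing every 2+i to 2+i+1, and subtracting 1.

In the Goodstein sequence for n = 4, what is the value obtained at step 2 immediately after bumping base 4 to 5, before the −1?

61

step 0: 4 = 2^2; sub 3 for 2: 3^3; = 27; G_1 = 27−1 = 26
step 1: 26 = 2·3^2 + 2·3 + 2; sub 4 for 3: 2·4^2 + 2·4 + 2; = 42; G_2 = 42−1 = 41
step 2: 41 = 2·4^2 + 2·4 + 1; sub 5 for 4: 2·5^2 + 2·5 + 1; = 61; G_3 = 61−1 = 60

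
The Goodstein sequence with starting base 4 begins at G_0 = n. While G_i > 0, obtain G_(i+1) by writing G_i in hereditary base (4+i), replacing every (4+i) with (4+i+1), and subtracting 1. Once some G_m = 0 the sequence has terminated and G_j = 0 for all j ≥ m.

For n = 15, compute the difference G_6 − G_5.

i=0: 15 = 3·4 + 3 (b=4); 4→5: 3·5 + 3 = 18; 18−1 = 17
i=1: 17 = 3·5 + 2 (b=5); 5→6: 3·6 + 2 = 20; 20−1 = 19
i=2: 19 = 3·6 + 1 (b=6); 6→7: 3·7 + 1 = 22; 22−1 = 21
i=3: 21 = 3·7 (b=7); 7→8: 3·8 = 24; 24−1 = 23
i=4: 23 = 2·8 + 7 (b=8); 8→9: 2·9 + 7 = 25; 25−1 = 24
i=5: 24 = 2·9 + 6 (b=9); 9→10: 2·10 + 6 = 26; 26−1 = 25

1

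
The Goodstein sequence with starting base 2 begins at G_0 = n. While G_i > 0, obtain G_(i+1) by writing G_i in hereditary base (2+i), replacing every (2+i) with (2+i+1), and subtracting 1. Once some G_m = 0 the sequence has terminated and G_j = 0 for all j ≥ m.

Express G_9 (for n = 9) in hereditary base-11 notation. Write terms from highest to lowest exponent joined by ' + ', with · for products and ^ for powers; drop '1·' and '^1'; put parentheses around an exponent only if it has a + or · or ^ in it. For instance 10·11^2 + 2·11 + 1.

[0] 9 ≡ 2^(2 + 1) + 1 (base 2). Lift 3: 82. −1: 81.
[1] 81 ≡ 3^(3 + 1) (base 3). Lift 4: 1024. −1: 1023.
[2] 1023 ≡ 3·4^4 + 3·4^3 + 3·4^2 + 3·4 + 3 (base 4). Lift 5: 9843. −1: 9842.
[3] 9842 ≡ 3·5^5 + 3·5^3 + 3·5^2 + 3·5 + 2 (base 5). Lift 6: 140744. −1: 140743.
[4] 140743 ≡ 3·6^6 + 3·6^3 + 3·6^2 + 3·6 + 1 (base 6). Lift 7: 2471827. −1: 2471826.
[5] 2471826 ≡ 3·7^7 + 3·7^3 + 3·7^2 + 3·7 (base 7). Lift 8: 50333400. −1: 50333399.
[6] 50333399 ≡ 3·8^8 + 3·8^3 + 3·8^2 + 2·8 + 7 (base 8). Lift 9: 1162263922. −1: 1162263921.
[7] 1162263921 ≡ 3·9^9 + 3·9^3 + 3·9^2 + 2·9 + 6 (base 9). Lift 10: 30000003326. −1: 30000003325.
[8] 30000003325 ≡ 3·10^10 + 3·10^3 + 3·10^2 + 2·10 + 5 (base 10). Lift 11: 855935016216. −1: 855935016215.

3·11^11 + 3·11^3 + 3·11^2 + 2·11 + 4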